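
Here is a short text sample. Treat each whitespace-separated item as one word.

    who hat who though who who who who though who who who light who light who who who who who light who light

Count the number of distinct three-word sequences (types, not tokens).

10

23 tokens → 21 trigram windows in total.
Repeated trigrams (each contributes count−1 duplicates):
  who who who: 6
  who light who: 3
  light who light: 2
  though who who: 2
  who though who: 2
  who who light: 2
11 duplicate windows → 21 − 11 = 10 distinct.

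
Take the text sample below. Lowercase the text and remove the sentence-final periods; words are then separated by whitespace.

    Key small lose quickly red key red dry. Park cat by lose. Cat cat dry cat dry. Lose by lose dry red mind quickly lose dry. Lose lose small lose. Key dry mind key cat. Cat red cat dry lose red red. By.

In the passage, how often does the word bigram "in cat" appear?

0

Scanning the 42 overlapping bigram windows for "in cat":
  (none found)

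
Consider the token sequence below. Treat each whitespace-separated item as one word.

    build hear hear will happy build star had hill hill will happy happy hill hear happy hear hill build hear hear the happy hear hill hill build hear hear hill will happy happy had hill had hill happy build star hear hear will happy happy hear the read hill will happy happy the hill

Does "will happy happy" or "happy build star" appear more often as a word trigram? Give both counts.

"will happy happy": 4 occurrences
"happy build star": 2 occurrences

"will happy happy" (4 vs 2)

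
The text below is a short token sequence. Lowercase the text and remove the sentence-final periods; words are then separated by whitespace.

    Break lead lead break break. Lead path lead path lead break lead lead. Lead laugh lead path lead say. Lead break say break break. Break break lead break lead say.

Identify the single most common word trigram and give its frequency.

"lead path lead", 3 times

Trigram frequencies (highest first):
  lead path lead: 3
  break lead lead: 2
  break break lead: 2
  lead break lead: 2
  break break break: 2
  lead lead break: 1
  … (16 more, each ≤ 1)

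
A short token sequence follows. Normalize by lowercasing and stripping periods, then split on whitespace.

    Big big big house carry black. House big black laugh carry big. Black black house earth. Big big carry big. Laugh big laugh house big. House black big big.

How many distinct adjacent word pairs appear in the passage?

19

29 tokens → 28 bigram windows in total.
Repeated bigrams (each contributes count−1 duplicates):
  big big: 4
  big black: 2
  big house: 2
  big laugh: 2
  black house: 2
  carry big: 2
  house big: 2
9 duplicate windows → 28 − 9 = 19 distinct.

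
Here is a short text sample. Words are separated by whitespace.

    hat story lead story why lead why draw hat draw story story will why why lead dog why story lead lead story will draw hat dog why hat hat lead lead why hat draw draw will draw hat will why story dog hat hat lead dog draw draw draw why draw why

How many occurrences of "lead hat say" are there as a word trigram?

0

Scanning the 50 overlapping trigram windows for "lead hat say":
  (none found)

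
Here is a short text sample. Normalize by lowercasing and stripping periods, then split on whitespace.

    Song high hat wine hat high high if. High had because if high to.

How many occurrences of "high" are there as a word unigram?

Scanning the 14 tokens for "high":
  position 2: high
  position 6: high
  position 7: high
  position 9: high
  position 13: high

5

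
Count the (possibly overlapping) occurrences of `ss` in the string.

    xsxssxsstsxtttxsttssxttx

Sliding a length-2 window over the 24 characters (23 positions):
  position 4–5: ss
  position 7–8: ss
  position 19–20: ss

3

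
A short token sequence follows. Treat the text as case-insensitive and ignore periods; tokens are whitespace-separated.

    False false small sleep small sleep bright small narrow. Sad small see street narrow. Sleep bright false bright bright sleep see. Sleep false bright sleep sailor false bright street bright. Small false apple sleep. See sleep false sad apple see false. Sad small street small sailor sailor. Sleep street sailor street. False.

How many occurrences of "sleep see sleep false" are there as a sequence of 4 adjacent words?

2

Scanning the 49 overlapping 4-gram windows for "sleep see sleep false":
  position 20–23: sleep see sleep false
  position 34–37: sleep see sleep false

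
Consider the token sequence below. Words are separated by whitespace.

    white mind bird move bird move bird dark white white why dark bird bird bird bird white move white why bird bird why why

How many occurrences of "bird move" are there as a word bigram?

Scanning the 23 overlapping bigram windows for "bird move":
  position 3–4: bird move
  position 5–6: bird move

2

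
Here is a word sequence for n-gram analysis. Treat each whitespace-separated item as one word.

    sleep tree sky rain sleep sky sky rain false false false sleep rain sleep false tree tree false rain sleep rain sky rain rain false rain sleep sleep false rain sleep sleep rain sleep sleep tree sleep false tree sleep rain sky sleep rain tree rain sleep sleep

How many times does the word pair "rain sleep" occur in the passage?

Scanning the 47 overlapping bigram windows for "rain sleep":
  position 4–5: rain sleep
  position 13–14: rain sleep
  position 19–20: rain sleep
  position 26–27: rain sleep
  position 30–31: rain sleep
  position 33–34: rain sleep
  position 46–47: rain sleep

7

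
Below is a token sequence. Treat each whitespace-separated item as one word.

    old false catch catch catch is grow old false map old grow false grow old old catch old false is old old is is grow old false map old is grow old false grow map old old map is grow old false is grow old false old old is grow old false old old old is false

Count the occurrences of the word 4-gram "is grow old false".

6

Scanning the 54 overlapping 4-gram windows for "is grow old false":
  position 6–9: is grow old false
  position 24–27: is grow old false
  position 30–33: is grow old false
  position 39–42: is grow old false
  position 43–46: is grow old false
  position 49–52: is grow old false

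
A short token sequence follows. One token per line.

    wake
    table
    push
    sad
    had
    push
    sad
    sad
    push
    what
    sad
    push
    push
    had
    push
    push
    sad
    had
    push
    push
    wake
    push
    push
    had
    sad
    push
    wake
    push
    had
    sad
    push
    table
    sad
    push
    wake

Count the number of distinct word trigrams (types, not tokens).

35 tokens → 33 trigram windows in total.
Repeated trigrams (each contributes count−1 duplicates):
  had push push: 2
  had sad push: 2
  push had sad: 2
  push push had: 2
  push sad had: 2
  push wake push: 2
  sad had push: 2
  sad push wake: 2
8 duplicate windows → 33 − 8 = 25 distinct.

25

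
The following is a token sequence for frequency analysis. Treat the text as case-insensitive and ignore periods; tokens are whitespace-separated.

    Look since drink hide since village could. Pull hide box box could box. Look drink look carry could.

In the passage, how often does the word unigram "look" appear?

Scanning the 18 tokens for "look":
  position 1: look
  position 14: look
  position 16: look

3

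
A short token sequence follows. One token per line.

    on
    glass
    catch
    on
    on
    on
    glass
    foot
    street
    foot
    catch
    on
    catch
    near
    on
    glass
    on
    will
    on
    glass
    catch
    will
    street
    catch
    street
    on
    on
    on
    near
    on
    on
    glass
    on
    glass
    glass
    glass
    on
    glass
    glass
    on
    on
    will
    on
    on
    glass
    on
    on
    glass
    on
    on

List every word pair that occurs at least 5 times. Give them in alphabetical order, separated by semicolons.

glass on; on glass; on on

Bigram counts meeting the condition (at least 5 times):
  glass on: 6
  on glass: 9
  on on: 9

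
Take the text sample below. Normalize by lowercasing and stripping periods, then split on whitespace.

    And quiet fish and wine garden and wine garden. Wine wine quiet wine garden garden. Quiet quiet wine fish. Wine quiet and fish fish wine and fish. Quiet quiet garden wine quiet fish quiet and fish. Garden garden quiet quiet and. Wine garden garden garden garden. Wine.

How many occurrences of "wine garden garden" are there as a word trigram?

Scanning the 45 overlapping trigram windows for "wine garden garden":
  position 13–15: wine garden garden
  position 42–44: wine garden garden

2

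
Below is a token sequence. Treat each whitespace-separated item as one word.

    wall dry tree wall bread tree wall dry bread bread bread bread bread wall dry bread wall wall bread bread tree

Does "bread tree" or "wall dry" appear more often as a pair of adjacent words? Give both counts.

"bread tree": 2 occurrences
"wall dry": 3 occurrences

"wall dry" (3 vs 2)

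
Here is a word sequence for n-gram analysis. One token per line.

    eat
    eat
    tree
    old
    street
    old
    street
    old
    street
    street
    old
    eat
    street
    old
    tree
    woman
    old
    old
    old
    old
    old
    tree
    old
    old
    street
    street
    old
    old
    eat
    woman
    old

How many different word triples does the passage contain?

31 tokens → 29 trigram windows in total.
Repeated trigrams (each contributes count−1 duplicates):
  old old old: 3
  old street old: 2
  old street street: 2
  street old street: 2
  street street old: 2
6 duplicate windows → 29 − 6 = 23 distinct.

23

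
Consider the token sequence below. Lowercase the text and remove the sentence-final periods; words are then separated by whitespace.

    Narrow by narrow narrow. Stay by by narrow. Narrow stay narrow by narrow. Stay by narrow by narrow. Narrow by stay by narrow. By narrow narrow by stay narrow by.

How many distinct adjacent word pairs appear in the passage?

30 tokens → 29 bigram windows in total.
Repeated bigrams (each contributes count−1 duplicates):
  by narrow: 7
  narrow by: 7
  narrow narrow: 4
  narrow stay: 3
  stay by: 3
  by stay: 2
  stay narrow: 2
21 duplicate windows → 29 − 21 = 8 distinct.

8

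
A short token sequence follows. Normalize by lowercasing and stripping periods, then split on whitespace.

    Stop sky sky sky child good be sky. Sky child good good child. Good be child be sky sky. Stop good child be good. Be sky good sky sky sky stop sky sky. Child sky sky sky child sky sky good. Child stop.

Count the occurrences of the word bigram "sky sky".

Scanning the 42 overlapping bigram windows for "sky sky":
  position 2–3: sky sky
  position 3–4: sky sky
  position 8–9: sky sky
  position 18–19: sky sky
  position 28–29: sky sky
  position 29–30: sky sky
  position 32–33: sky sky
  position 35–36: sky sky
  position 36–37: sky sky
  position 39–40: sky sky

10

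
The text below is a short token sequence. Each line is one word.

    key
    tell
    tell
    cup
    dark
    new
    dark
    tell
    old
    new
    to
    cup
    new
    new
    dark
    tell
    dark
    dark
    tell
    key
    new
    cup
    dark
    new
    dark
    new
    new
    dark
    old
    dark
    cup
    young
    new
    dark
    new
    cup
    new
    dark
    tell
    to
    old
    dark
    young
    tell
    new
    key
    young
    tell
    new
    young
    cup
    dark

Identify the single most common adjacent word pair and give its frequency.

"new dark", 6 times

Bigram frequencies (highest first):
  new dark: 6
  dark new: 4
  dark tell: 4
  cup dark: 3
  cup new: 2
  new new: 2
  … (26 more, each ≤ 2)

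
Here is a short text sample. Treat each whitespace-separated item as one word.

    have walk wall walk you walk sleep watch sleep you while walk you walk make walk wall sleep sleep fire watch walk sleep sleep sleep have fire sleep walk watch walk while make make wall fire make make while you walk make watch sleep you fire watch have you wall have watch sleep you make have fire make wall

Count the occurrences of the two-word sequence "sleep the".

0

Scanning the 58 overlapping bigram windows for "sleep the":
  (none found)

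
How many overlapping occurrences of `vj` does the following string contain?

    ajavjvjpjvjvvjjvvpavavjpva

Sliding a length-2 window over the 26 characters (25 positions):
  position 4–5: vj
  position 6–7: vj
  position 10–11: vj
  position 13–14: vj
  position 22–23: vj

5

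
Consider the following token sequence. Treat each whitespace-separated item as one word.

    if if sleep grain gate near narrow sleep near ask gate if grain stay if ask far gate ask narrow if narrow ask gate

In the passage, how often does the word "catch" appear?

Scanning the 24 tokens for "catch":
  (none found)

0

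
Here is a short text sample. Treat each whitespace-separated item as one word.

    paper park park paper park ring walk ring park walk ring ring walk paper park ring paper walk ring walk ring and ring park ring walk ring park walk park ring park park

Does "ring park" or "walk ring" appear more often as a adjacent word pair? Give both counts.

"ring park": 4 occurrences
"walk ring": 5 occurrences

"walk ring" (5 vs 4)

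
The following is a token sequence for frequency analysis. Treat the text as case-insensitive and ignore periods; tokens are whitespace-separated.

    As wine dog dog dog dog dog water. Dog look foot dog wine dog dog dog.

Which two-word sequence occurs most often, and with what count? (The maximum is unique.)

"dog dog", 6 times

Bigram frequencies (highest first):
  dog dog: 6
  wine dog: 2
  as wine: 1
  dog water: 1
  water dog: 1
  dog look: 1
  … (3 more, each ≤ 1)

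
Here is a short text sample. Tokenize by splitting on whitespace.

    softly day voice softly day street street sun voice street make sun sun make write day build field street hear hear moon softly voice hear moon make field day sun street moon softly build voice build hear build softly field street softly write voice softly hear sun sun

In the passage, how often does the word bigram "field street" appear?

2

Scanning the 47 overlapping bigram windows for "field street":
  position 18–19: field street
  position 40–41: field street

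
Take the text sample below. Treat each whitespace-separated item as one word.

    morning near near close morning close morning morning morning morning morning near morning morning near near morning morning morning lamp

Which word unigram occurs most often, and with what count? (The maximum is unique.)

"morning", 12 times

Unigram frequencies (highest first):
  morning: 12
  near: 5
  close: 2
  lamp: 1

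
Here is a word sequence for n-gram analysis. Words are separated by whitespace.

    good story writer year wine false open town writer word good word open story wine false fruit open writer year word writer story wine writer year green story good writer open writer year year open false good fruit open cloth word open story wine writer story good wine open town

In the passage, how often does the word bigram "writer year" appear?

4

Scanning the 49 overlapping bigram windows for "writer year":
  position 3–4: writer year
  position 19–20: writer year
  position 25–26: writer year
  position 32–33: writer year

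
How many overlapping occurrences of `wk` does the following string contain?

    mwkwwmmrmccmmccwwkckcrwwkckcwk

Sliding a length-2 window over the 30 characters (29 positions):
  position 2–3: wk
  position 17–18: wk
  position 24–25: wk
  position 29–30: wk

4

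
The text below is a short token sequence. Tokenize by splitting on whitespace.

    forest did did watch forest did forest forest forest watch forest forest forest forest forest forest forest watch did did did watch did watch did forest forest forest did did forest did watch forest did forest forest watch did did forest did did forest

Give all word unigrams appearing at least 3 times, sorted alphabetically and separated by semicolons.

did; forest; watch

Unigram counts meeting the condition (at least 3 times):
  did: 16
  forest: 21
  watch: 7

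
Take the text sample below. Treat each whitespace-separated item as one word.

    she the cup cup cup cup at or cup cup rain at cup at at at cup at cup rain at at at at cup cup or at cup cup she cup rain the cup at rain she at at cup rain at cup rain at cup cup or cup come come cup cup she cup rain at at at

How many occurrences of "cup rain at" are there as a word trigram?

5

Scanning the 58 overlapping trigram windows for "cup rain at":
  position 10–12: cup rain at
  position 19–21: cup rain at
  position 41–43: cup rain at
  position 44–46: cup rain at
  position 56–58: cup rain at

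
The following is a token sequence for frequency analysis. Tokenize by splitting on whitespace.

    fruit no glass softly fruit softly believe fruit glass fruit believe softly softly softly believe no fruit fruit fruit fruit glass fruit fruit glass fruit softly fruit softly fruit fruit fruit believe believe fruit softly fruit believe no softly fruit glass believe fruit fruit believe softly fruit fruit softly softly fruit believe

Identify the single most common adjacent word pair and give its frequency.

"fruit fruit", 8 times

Bigram frequencies (highest first):
  fruit fruit: 8
  softly fruit: 7
  fruit softly: 5
  fruit believe: 5
  fruit glass: 4
  believe fruit: 3
  … (12 more, each ≤ 3)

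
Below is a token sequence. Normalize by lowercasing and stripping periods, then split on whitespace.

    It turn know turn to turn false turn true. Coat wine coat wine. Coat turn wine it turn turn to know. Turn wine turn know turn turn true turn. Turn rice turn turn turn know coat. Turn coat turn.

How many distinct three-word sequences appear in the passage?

35

39 tokens → 37 trigram windows in total.
Repeated trigrams (each contributes count−1 duplicates):
  coat wine coat: 2
  turn know turn: 2
2 duplicate windows → 37 − 2 = 35 distinct.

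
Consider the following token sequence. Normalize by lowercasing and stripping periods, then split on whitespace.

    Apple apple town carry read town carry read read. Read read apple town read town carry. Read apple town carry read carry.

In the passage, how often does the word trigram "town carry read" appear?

Scanning the 20 overlapping trigram windows for "town carry read":
  position 3–5: town carry read
  position 6–8: town carry read
  position 15–17: town carry read
  position 19–21: town carry read

4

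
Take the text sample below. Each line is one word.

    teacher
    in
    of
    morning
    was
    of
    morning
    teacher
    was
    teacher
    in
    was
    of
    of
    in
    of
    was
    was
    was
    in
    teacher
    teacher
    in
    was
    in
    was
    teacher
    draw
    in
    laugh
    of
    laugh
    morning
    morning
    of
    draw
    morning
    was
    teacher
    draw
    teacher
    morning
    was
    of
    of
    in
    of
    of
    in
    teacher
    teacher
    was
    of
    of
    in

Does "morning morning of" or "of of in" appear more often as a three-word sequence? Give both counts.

"morning morning of": 1 occurrence
"of of in": 4 occurrences

"of of in" (4 vs 1)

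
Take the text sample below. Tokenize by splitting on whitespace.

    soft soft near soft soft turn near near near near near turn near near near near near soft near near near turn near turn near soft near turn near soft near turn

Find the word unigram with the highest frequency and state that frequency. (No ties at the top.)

"near", 19 times

Unigram frequencies (highest first):
  near: 19
  soft: 7
  turn: 6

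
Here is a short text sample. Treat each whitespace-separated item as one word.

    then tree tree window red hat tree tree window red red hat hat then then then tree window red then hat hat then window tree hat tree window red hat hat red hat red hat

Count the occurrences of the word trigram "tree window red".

4

Scanning the 33 overlapping trigram windows for "tree window red":
  position 3–5: tree window red
  position 8–10: tree window red
  position 17–19: tree window red
  position 27–29: tree window red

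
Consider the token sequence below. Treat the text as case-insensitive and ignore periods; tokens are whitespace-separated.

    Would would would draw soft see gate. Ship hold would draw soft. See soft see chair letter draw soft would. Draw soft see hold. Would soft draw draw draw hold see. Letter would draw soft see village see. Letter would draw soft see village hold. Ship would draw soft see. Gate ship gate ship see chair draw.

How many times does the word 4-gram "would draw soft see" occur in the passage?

Scanning the 54 overlapping 4-gram windows for "would draw soft see":
  position 3–6: would draw soft see
  position 10–13: would draw soft see
  position 20–23: would draw soft see
  position 33–36: would draw soft see
  position 40–43: would draw soft see
  position 47–50: would draw soft see

6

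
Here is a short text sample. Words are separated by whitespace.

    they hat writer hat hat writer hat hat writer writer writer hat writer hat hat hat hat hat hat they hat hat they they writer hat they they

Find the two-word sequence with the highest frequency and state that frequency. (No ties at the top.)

Bigram frequencies (highest first):
  hat hat: 8
  writer hat: 5
  hat writer: 4
  hat they: 3
  they hat: 2
  writer writer: 2
  … (2 more, each ≤ 2)

"hat hat", 8 times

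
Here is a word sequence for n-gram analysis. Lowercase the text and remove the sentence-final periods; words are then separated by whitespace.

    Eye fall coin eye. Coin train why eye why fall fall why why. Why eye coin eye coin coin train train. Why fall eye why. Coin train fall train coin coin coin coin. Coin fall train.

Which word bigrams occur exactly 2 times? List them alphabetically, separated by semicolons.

coin eye; eye why; fall train; train why; why eye; why fall; why why

Bigram counts meeting the condition (exactly 2 times):
  coin eye: 2
  eye why: 2
  fall train: 2
  train why: 2
  why eye: 2
  why fall: 2
  why why: 2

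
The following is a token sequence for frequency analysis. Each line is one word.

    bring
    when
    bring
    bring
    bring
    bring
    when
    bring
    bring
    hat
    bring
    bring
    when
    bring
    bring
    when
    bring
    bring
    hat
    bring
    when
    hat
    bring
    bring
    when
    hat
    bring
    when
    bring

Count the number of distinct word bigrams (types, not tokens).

6

29 tokens → 28 bigram windows in total.
Repeated bigrams (each contributes count−1 duplicates):
  bring bring: 8
  bring when: 7
  when bring: 5
  hat bring: 4
  bring hat: 2
  when hat: 2
22 duplicate windows → 28 − 22 = 6 distinct.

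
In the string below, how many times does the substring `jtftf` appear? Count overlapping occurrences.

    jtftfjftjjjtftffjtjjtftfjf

3

Sliding a length-5 window over the 26 characters (22 positions):
  position 1–5: jtftf
  position 11–15: jtftf
  position 20–24: jtftf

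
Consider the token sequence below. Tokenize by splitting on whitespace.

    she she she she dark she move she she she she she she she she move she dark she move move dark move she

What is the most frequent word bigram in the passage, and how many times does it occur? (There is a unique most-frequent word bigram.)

"she she", 10 times

Bigram frequencies (highest first):
  she she: 10
  she move: 3
  move she: 3
  she dark: 2
  dark she: 2
  move move: 1
  … (2 more, each ≤ 1)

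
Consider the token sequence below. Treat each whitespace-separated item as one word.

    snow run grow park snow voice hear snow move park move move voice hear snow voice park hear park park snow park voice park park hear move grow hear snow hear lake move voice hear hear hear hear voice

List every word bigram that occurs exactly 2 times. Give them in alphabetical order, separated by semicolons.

move voice; park hear; park park; park snow; snow voice; voice park

Bigram counts meeting the condition (exactly 2 times):
  move voice: 2
  park hear: 2
  park park: 2
  park snow: 2
  snow voice: 2
  voice park: 2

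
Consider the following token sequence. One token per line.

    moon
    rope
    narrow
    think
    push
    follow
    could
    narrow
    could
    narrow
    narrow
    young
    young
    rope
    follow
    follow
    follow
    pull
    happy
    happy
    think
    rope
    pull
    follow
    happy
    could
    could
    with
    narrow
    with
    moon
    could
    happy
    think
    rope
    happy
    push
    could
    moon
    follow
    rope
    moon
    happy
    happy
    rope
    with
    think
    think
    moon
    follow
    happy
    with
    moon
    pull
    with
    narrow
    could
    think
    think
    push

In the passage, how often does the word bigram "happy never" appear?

0

Scanning the 59 overlapping bigram windows for "happy never":
  (none found)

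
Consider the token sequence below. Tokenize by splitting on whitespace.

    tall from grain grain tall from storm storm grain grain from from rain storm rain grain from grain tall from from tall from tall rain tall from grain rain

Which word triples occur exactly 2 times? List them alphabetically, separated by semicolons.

Trigram counts meeting the condition (exactly 2 times):
  grain tall from: 2
  tall from grain: 2

grain tall from; tall from grain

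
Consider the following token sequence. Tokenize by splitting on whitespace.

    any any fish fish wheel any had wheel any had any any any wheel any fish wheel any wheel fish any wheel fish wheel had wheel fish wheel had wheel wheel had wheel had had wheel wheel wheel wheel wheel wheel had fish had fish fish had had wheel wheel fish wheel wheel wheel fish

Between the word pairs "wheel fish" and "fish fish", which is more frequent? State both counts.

"wheel fish" (5 vs 2)

"wheel fish": 5 occurrences
"fish fish": 2 occurrences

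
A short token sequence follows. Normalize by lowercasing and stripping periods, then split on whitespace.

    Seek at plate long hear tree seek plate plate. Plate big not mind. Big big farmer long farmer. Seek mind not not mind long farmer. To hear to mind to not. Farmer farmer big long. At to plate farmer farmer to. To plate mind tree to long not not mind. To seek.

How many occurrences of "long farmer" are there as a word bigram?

Scanning the 51 overlapping bigram windows for "long farmer":
  position 17–18: long farmer
  position 24–25: long farmer

2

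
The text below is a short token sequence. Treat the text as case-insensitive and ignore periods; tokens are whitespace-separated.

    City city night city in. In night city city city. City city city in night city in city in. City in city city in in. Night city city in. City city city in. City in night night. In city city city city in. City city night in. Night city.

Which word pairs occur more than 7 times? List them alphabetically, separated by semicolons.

city city; city in

Bigram counts meeting the condition (more than 7 times):
  city city: 14
  city in: 10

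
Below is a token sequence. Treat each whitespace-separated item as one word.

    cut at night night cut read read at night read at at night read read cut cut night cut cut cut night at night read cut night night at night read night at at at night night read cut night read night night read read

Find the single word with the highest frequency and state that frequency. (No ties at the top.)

"night", 16 times

Unigram frequencies (highest first):
  night: 16
  read: 11
  cut: 9
  at: 9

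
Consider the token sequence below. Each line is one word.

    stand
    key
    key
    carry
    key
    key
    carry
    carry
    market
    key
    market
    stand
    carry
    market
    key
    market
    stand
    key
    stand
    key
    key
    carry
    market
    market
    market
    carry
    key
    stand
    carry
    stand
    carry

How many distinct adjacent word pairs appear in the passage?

31 tokens → 30 bigram windows in total.
Repeated bigrams (each contributes count−1 duplicates):
  carry market: 3
  key carry: 3
  key key: 3
  stand carry: 3
  stand key: 3
  carry key: 2
  key market: 2
  key stand: 2
  … (3 more repeated)
16 duplicate windows → 30 − 16 = 14 distinct.

14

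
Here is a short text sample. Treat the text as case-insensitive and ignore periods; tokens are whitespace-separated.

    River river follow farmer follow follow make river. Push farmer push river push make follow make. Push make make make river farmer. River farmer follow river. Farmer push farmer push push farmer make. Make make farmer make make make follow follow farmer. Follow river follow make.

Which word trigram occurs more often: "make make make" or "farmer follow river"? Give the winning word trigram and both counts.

"make make make" (3 vs 2)

"make make make": 3 occurrences
"farmer follow river": 2 occurrences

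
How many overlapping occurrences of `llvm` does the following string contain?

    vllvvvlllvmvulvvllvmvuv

Sliding a length-4 window over the 23 characters (20 positions):
  position 8–11: llvm
  position 17–20: llvm

2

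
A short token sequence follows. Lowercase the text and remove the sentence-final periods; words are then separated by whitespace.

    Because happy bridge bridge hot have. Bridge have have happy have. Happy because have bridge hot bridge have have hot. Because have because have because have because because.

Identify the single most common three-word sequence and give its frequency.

"because have because", 3 times

Trigram frequencies (highest first):
  because have because: 3
  bridge have have: 2
  have because have: 2
  because happy bridge: 1
  happy bridge bridge: 1
  bridge bridge hot: 1
  … (16 more, each ≤ 1)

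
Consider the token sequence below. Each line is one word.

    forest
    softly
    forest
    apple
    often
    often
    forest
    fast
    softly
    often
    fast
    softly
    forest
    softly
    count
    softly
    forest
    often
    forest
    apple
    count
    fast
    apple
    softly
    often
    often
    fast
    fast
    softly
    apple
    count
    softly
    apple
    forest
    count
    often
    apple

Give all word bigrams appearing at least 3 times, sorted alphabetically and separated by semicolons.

fast softly; softly forest

Bigram counts meeting the condition (at least 3 times):
  fast softly: 3
  softly forest: 3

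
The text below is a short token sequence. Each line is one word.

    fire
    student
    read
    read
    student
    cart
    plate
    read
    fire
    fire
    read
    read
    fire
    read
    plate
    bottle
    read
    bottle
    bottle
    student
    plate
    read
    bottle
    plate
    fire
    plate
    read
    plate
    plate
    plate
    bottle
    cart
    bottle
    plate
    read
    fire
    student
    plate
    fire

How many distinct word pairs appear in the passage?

23

39 tokens → 38 bigram windows in total.
Repeated bigrams (each contributes count−1 duplicates):
  plate read: 4
  read fire: 3
  bottle plate: 2
  fire read: 2
  fire student: 2
  plate bottle: 2
  plate fire: 2
  plate plate: 2
  … (4 more repeated)
15 duplicate windows → 38 − 15 = 23 distinct.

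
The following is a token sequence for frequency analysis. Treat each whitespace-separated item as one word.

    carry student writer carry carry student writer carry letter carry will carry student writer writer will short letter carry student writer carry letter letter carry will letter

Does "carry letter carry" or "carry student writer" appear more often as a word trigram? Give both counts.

"carry letter carry": 1 occurrence
"carry student writer": 4 occurrences

"carry student writer" (4 vs 1)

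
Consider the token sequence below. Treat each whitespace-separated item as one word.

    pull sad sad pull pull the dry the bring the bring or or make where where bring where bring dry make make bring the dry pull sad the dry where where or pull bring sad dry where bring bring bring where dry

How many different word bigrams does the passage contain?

42 tokens → 41 bigram windows in total.
Repeated bigrams (each contributes count−1 duplicates):
  the dry: 3
  where bring: 3
  bring bring: 2
  bring the: 2
  bring where: 2
  dry where: 2
  pull sad: 2
  the bring: 2
  … (1 more repeated)
11 duplicate windows → 41 − 11 = 30 distinct.

30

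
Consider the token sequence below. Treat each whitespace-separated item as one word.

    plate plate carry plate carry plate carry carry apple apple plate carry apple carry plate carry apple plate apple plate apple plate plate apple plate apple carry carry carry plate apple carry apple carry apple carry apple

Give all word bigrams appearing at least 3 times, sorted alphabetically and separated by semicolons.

apple carry; apple plate; carry apple; carry carry; carry plate; plate apple; plate carry

Bigram counts meeting the condition (at least 3 times):
  apple carry: 5
  apple plate: 5
  carry apple: 6
  carry carry: 3
  carry plate: 4
  plate apple: 5
  plate carry: 5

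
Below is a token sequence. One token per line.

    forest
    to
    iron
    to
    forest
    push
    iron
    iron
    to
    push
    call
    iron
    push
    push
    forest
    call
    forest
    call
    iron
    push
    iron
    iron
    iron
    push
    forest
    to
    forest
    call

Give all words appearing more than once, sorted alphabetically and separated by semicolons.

Unigram counts meeting the condition (more than once):
  call: 4
  forest: 6
  iron: 8
  push: 6
  to: 4

call; forest; iron; push; to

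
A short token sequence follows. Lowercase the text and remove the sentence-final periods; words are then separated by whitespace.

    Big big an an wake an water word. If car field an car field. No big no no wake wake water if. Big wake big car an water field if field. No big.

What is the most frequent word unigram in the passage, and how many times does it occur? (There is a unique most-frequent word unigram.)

"big", 6 times

Unigram frequencies (highest first):
  big: 6
  an: 5
  wake: 4
  field: 4
  no: 4
  water: 3
  … (3 more, each ≤ 3)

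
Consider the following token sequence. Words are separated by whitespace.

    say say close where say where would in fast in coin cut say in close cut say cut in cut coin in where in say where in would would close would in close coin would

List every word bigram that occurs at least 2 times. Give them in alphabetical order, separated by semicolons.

cut say; in close; say where; where in; would in

Bigram counts meeting the condition (at least 2 times):
  cut say: 2
  in close: 2
  say where: 2
  where in: 2
  would in: 2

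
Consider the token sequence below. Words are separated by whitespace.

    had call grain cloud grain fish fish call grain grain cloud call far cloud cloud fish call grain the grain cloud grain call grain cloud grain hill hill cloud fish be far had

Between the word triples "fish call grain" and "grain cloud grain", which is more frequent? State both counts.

"grain cloud grain" (3 vs 2)

"fish call grain": 2 occurrences
"grain cloud grain": 3 occurrences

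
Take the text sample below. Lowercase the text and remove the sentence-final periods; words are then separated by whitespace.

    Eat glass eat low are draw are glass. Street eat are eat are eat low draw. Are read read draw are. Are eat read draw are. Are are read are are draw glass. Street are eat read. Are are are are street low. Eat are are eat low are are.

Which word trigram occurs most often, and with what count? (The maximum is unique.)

"are are are", 3 times

Trigram frequencies (highest first):
  are are are: 3
  eat low are: 2
  eat are eat: 2
  are eat low: 2
  read draw are: 2
  draw are are: 2
  … (32 more, each ≤ 2)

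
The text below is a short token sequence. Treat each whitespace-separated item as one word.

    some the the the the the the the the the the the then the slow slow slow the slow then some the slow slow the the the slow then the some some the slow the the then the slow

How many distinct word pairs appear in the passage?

39 tokens → 38 bigram windows in total.
Repeated bigrams (each contributes count−1 duplicates):
  the the: 13
  the slow: 6
  slow slow: 3
  slow the: 3
  some the: 3
  then the: 3
  slow then: 2
  the then: 2
27 duplicate windows → 38 − 27 = 11 distinct.

11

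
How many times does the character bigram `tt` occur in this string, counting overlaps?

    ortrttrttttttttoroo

8

Sliding a length-2 window over the 19 characters (18 positions):
  position 5–6: tt
  position 8–9: tt
  position 9–10: tt
  position 10–11: tt
  position 11–12: tt
  position 12–13: tt
  position 13–14: tt
  position 14–15: tt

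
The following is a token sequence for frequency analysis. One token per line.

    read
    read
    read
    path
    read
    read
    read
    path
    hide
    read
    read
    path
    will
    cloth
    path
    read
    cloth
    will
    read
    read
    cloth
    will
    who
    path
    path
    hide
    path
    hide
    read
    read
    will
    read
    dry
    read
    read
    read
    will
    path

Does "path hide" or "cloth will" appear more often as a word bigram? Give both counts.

"path hide": 3 occurrences
"cloth will": 2 occurrences

"path hide" (3 vs 2)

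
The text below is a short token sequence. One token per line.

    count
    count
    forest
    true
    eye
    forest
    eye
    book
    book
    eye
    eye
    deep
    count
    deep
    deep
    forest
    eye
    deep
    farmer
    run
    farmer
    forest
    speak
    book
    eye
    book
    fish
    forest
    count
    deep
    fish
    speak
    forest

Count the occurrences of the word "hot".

0

Scanning the 33 tokens for "hot":
  (none found)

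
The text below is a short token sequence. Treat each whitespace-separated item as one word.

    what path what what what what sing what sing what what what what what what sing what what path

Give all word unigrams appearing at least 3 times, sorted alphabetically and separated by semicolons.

Unigram counts meeting the condition (at least 3 times):
  sing: 3
  what: 14

sing; what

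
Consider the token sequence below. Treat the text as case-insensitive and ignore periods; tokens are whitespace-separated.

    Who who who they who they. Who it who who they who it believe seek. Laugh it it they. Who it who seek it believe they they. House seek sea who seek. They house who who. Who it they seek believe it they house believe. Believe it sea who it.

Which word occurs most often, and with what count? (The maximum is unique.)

Unigram frequencies (highest first):
  who: 15
  it: 10
  they: 9
  believe: 5
  seek: 5
  house: 3
  … (2 more, each ≤ 2)

"who", 15 times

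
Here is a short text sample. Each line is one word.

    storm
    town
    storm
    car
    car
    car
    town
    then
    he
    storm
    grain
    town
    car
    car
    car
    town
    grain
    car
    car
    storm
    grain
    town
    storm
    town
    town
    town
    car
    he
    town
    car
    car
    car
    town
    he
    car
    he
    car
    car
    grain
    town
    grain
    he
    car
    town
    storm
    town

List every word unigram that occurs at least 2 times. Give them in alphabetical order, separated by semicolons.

Unigram counts meeting the condition (at least 2 times):
  car: 16
  grain: 5
  he: 5
  storm: 6
  town: 13

car; grain; he; storm; town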